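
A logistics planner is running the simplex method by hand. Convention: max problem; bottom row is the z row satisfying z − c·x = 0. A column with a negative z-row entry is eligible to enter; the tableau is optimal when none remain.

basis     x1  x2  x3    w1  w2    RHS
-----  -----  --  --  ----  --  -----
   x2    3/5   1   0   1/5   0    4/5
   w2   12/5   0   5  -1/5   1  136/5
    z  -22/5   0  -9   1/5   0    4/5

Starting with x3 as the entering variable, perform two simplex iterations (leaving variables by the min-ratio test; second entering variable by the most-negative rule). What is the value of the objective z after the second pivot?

Ratio test on column x3 — row 1: entry 0 ≤ 0; row 2: (136/5)/5 = 136/25. Minimum is 136/25 at row 2 (w2 leaves); pivot element 5.
Pivot on row 2; the z-row RHS becomes 4/5 − (-9)·(136/25) = 1244/25.
Next entering variable (most negative z-row entry -4/25): w1.
Ratio test on column w1 — row 1: (4/5)/(1/5) = 4; row 2: entry -1/25 ≤ 0. Minimum is 4 at row 1 (x2 leaves); pivot element 1/5.
After the second pivot the z-row RHS is 1244/25 − (-4/25)·4 = 252/5.

252/5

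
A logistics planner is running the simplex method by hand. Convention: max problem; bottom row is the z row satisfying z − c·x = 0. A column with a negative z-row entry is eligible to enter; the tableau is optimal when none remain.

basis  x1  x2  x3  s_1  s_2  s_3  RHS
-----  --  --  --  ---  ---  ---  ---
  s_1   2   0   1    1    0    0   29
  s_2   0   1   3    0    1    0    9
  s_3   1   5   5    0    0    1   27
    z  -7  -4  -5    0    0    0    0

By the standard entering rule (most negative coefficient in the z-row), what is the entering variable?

x1

Negative z-row entries: x1: -7, x2: -4, x3: -5.
The most negative is -7 in column x1, so x1 enters.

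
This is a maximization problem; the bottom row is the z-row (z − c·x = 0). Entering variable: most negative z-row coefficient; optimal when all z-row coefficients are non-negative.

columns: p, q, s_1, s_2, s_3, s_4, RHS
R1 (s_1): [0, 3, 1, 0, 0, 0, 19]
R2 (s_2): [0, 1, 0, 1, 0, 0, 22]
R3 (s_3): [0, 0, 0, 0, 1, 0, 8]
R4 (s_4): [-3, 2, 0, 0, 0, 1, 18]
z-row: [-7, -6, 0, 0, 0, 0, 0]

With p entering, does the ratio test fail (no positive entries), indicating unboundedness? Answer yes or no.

yes

Every constraint-row entry in column p is ≤ 0, so increasing p is unbounded.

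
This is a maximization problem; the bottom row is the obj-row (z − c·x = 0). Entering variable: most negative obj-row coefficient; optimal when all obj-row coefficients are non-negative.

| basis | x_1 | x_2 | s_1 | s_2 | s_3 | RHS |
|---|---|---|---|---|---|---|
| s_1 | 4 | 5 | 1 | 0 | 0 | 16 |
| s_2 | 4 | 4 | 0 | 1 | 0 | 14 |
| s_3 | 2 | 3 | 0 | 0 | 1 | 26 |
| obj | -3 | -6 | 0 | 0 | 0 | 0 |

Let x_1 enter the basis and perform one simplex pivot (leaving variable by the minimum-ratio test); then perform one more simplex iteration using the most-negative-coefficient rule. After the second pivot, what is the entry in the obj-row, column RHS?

33/2

Ratio test on column x_1 — row 1: 16/4 = 4; row 2: 14/4 = 7/2; row 3: 26/2 = 13. Minimum is 7/2 at row 2 (s_2 leaves); pivot element 4.
Divide row 2 by 4; eliminate column x_1 from the other rows.
Second iteration: most negative obj-row entry is -3 in column x_2, so x_2 enters.
Ratio test on column x_2 — row 1: 2/1 = 2; row 2: (7/2)/1 = 7/2; row 3: 19/1 = 19. Minimum is 2 at row 1 (s_1 leaves); pivot element 1.
Divide row 1 by 1; eliminate column x_2 from the other rows.
After both pivots, the entry at the obj-row, column RHS is 33/2.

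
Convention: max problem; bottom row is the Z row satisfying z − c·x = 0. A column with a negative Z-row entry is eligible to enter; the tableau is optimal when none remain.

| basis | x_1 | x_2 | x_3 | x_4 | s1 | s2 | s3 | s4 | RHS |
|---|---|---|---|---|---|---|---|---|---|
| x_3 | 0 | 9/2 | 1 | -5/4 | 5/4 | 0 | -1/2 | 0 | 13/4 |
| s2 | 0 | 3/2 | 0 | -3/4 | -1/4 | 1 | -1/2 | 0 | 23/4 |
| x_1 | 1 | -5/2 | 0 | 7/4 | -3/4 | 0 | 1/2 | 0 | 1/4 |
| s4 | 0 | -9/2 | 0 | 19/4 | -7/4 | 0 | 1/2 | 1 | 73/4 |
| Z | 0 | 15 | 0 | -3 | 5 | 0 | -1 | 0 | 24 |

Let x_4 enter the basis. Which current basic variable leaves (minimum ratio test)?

x_1

Column x_4 entries and ratios — x_3: -5/4 ≤ 0, skip; s2: -3/4 ≤ 0, skip; x_1: (1/4)/(7/4) = 1/7; s4: (73/4)/(19/4) = 73/19.
Smallest ratio is 1/7 in the row of x_1, so x_1 leaves.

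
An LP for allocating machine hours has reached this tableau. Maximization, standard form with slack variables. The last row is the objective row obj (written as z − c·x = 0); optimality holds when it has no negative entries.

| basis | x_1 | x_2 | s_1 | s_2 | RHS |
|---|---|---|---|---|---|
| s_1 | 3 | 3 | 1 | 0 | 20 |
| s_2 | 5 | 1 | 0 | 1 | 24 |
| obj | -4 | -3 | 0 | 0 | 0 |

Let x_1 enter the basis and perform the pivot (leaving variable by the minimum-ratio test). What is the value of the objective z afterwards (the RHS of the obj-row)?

Ratio test on column x_1 — row 1: 20/3 = 20/3; row 2: 24/5 = 24/5. Minimum is 24/5 at row 2 (s_2 leaves); pivot element 5.
Pivot on row 2; the obj-row RHS becomes 0 − (-4)·(24/5) = 96/5.

96/5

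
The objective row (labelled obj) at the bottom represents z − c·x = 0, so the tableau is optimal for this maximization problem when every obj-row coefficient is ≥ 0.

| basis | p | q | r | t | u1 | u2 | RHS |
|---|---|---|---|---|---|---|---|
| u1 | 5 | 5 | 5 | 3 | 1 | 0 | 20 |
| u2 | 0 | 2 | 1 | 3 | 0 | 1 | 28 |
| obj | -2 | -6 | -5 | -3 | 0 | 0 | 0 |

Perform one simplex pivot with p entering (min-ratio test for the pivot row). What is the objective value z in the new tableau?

8

Ratio test on column p — row 1: 20/5 = 4; row 2: entry 0 ≤ 0. Minimum is 4 at row 1 (u1 leaves); pivot element 5.
Pivot on row 1; the obj-row RHS becomes 0 − (-2)·4 = 8.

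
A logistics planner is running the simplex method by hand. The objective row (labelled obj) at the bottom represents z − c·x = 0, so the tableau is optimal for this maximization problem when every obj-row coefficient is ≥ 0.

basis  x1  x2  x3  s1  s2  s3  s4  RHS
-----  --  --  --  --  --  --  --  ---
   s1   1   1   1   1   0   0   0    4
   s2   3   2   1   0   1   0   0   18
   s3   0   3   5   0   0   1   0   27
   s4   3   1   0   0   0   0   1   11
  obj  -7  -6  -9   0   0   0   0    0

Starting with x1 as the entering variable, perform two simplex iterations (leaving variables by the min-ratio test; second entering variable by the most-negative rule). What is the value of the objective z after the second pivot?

Ratio test on column x1 — row 1: 4/1 = 4; row 2: 18/3 = 6; row 3: entry 0 ≤ 0; row 4: 11/3 = 11/3. Minimum is 11/3 at row 4 (s4 leaves); pivot element 3.
Pivot on row 4; the obj-row RHS becomes 0 − (-7)·(11/3) = 77/3.
Next entering variable (most negative obj-row entry -9): x3.
Ratio test on column x3 — row 1: (1/3)/1 = 1/3; row 2: 7/1 = 7; row 3: 27/5 = 27/5; row 4: entry 0 ≤ 0. Minimum is 1/3 at row 1 (s1 leaves); pivot element 1.
After the second pivot the obj-row RHS is 77/3 − (-9)·(1/3) = 86/3.

86/3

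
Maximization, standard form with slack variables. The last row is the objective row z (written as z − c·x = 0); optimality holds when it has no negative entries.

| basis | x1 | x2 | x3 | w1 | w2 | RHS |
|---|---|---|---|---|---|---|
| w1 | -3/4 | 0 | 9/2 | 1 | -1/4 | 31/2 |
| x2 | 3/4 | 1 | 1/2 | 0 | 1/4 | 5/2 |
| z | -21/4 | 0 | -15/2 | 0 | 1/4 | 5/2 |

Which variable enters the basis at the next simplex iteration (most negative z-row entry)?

x3

Negative z-row entries: x1: -21/4, x3: -15/2.
The most negative is -15/2 in column x3, so x3 enters.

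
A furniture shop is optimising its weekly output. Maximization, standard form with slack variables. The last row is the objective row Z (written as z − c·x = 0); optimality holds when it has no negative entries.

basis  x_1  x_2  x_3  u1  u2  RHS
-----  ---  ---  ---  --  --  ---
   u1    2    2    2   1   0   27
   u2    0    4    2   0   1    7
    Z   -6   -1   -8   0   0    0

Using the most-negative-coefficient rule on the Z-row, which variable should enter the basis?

x_3

Negative Z-row entries: x_1: -6, x_2: -1, x_3: -8.
The most negative is -8 in column x_3, so x_3 enters.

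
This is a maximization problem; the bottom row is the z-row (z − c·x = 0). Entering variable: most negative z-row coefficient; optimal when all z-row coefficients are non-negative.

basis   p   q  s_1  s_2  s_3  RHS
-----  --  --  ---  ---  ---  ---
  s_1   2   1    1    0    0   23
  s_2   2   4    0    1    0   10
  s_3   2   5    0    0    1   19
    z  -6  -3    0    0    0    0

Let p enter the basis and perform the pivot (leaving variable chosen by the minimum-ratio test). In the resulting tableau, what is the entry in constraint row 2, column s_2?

Ratio test on column p — row 1: 23/2 = 23/2; row 2: 10/2 = 5; row 3: 19/2 = 19/2. Minimum is 5 at row 2 (s_2 leaves); pivot element 2.
Divide row 2 by 2; eliminate column p from the other rows.
In the new row 2, the s_2 entry is the old entry divided by the pivot: 1/2 = 1/2.

1/2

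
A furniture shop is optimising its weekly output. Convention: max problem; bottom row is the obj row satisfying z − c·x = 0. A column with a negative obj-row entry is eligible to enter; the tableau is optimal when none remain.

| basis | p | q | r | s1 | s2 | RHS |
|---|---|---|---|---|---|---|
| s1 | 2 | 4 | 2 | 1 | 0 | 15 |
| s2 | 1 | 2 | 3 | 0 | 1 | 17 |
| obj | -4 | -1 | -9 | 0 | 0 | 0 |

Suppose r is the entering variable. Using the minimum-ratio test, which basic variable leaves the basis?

s2

Column r entries and ratios — s1: 15/2 = 15/2; s2: 17/3 = 17/3.
Smallest ratio is 17/3 in the row of s2, so s2 leaves.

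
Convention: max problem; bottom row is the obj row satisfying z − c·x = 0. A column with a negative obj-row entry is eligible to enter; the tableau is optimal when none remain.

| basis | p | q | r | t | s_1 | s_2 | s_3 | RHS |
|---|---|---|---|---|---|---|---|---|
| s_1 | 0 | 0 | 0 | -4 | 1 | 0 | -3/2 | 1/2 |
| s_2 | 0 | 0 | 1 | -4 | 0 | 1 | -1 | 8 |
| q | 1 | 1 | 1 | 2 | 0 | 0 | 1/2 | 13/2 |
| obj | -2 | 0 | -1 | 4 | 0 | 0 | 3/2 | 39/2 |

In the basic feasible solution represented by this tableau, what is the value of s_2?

8

s_2 is basic (row 2); its value is the RHS of that row, 8.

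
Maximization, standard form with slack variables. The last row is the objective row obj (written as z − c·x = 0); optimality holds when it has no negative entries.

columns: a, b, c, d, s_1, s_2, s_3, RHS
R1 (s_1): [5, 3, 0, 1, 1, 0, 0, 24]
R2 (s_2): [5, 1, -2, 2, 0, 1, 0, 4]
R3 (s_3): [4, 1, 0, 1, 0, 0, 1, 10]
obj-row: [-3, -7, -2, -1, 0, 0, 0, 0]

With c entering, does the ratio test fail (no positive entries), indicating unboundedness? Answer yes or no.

yes

Every constraint-row entry in column c is ≤ 0, so increasing c is unbounded.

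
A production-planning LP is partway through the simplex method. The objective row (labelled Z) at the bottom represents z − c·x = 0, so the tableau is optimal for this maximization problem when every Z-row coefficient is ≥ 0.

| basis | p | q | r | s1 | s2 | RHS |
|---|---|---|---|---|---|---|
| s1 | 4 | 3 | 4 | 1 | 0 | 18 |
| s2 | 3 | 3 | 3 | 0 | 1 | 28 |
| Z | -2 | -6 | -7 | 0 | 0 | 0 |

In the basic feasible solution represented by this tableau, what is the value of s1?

s1 is basic (row 1); its value is the RHS of that row, 18.

18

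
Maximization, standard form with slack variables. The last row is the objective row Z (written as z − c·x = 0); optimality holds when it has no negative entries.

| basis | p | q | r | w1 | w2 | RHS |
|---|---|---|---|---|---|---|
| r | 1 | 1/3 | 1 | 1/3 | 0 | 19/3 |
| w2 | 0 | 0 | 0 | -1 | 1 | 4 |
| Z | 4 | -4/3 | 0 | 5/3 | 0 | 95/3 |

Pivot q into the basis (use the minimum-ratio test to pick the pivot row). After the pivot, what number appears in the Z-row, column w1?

3

Ratio test on column q — row 1: (19/3)/(1/3) = 19; row 2: entry 0 ≤ 0. Minimum is 19 at row 1 (r leaves); pivot element 1/3.
Divide row 1 by 1/3; eliminate column q from the other rows.
Z-row update in column w1: 5/3 − (-4/3)·1 = 3.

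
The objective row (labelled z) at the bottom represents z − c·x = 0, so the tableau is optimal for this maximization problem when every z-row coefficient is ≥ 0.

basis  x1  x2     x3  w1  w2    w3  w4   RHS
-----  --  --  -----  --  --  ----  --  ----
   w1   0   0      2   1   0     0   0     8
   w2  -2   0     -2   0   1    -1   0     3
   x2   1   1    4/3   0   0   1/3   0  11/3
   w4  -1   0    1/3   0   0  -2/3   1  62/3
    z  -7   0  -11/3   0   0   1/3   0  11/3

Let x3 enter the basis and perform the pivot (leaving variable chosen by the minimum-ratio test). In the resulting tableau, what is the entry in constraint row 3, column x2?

3/4

Ratio test on column x3 — row 1: 8/2 = 4; row 2: entry -2 ≤ 0; row 3: (11/3)/(4/3) = 11/4; row 4: (62/3)/(1/3) = 62. Minimum is 11/4 at row 3 (x2 leaves); pivot element 4/3.
Divide row 3 by 4/3; eliminate column x3 from the other rows.
In the new row 3, the x2 entry is the old entry divided by the pivot: 1/(4/3) = 3/4.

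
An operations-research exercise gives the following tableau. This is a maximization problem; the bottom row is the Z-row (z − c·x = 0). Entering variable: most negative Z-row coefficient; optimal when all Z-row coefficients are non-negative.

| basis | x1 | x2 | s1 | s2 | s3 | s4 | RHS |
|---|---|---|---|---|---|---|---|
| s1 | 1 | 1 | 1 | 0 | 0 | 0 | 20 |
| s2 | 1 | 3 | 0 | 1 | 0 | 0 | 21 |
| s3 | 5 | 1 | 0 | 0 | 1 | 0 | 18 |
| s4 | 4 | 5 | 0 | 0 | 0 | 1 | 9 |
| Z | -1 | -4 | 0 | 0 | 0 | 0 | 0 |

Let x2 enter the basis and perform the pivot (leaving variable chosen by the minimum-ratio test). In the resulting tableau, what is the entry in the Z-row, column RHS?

36/5

Ratio test on column x2 — row 1: 20/1 = 20; row 2: 21/3 = 7; row 3: 18/1 = 18; row 4: 9/5 = 9/5. Minimum is 9/5 at row 4 (s4 leaves); pivot element 5.
Divide row 4 by 5; eliminate column x2 from the other rows.
Z-row update in column RHS: 0 − (-4)·(9/5) = 36/5.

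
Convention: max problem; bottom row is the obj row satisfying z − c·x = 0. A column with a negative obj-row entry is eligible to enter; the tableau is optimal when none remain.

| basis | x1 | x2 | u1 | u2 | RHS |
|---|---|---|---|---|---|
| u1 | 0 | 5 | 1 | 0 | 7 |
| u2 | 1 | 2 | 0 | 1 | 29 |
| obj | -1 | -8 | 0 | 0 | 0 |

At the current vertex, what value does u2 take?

u2 is basic (row 2); its value is the RHS of that row, 29.

29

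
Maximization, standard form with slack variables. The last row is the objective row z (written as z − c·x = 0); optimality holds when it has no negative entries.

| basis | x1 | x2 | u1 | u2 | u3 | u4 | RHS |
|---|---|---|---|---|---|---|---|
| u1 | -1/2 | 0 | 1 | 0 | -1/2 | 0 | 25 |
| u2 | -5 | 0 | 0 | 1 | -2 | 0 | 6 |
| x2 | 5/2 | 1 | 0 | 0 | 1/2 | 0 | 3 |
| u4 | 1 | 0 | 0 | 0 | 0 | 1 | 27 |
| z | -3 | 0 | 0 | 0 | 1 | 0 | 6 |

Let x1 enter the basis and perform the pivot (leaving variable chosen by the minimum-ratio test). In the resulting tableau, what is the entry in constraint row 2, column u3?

Ratio test on column x1 — row 1: entry -1/2 ≤ 0; row 2: entry -5 ≤ 0; row 3: 3/(5/2) = 6/5; row 4: 27/1 = 27. Minimum is 6/5 at row 3 (x2 leaves); pivot element 5/2.
Divide row 3 by 5/2; eliminate column x1 from the other rows.
Row 2 update in column u3: -2 − (-5)·(1/5) = -1.

-1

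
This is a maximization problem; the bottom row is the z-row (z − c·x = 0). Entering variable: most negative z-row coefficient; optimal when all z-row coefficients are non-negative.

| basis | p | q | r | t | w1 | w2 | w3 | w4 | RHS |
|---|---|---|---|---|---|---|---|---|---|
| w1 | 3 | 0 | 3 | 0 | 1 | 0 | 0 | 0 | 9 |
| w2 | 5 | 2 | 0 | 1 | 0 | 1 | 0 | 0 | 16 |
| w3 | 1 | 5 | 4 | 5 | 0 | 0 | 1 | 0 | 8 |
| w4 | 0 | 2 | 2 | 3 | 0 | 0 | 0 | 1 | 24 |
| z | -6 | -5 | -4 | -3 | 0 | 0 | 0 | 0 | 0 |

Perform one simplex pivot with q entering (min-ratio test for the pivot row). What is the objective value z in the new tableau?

Ratio test on column q — row 1: entry 0 ≤ 0; row 2: 16/2 = 8; row 3: 8/5 = 8/5; row 4: 24/2 = 12. Minimum is 8/5 at row 3 (w3 leaves); pivot element 5.
Pivot on row 3; the z-row RHS becomes 0 − (-5)·(8/5) = 8.

8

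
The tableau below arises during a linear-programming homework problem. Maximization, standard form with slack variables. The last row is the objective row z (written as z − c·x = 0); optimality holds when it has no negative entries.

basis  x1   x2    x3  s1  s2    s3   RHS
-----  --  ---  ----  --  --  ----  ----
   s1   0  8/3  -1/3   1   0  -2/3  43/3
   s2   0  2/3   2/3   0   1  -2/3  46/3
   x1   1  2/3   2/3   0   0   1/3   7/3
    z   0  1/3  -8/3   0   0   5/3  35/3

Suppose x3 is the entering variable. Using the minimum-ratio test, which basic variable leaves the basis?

Column x3 entries and ratios — s1: -1/3 ≤ 0, skip; s2: (46/3)/(2/3) = 23; x1: (7/3)/(2/3) = 7/2.
Smallest ratio is 7/2 in the row of x1, so x1 leaves.

x1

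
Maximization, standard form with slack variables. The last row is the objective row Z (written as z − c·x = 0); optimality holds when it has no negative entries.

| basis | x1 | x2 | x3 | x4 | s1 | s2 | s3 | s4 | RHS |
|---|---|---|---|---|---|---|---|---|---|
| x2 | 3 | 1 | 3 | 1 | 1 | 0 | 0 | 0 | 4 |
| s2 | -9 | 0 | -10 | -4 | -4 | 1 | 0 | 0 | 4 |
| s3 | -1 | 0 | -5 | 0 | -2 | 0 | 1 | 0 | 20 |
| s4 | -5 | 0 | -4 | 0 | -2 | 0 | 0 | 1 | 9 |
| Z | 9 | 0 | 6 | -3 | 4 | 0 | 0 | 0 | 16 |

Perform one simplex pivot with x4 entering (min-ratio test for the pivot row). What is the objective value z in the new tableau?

28

Ratio test on column x4 — row 1: 4/1 = 4; row 2: entry -4 ≤ 0; row 3: entry 0 ≤ 0; row 4: entry 0 ≤ 0. Minimum is 4 at row 1 (x2 leaves); pivot element 1.
Pivot on row 1; the Z-row RHS becomes 16 − (-3)·4 = 28.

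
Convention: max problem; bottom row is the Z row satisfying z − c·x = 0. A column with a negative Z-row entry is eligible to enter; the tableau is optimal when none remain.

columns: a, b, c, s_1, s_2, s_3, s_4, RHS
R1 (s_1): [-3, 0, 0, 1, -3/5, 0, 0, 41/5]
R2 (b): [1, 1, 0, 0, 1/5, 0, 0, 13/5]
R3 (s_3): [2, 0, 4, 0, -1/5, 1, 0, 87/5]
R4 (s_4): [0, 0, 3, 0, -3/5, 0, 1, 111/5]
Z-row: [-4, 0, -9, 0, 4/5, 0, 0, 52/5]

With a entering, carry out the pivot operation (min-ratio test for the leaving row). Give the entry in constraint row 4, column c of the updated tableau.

3

Ratio test on column a — row 1: entry -3 ≤ 0; row 2: (13/5)/1 = 13/5; row 3: (87/5)/2 = 87/10; row 4: entry 0 ≤ 0. Minimum is 13/5 at row 2 (b leaves); pivot element 1.
Divide row 2 by 1; eliminate column a from the other rows.
Row 4 update in column c: 3 − 0·0 = 3.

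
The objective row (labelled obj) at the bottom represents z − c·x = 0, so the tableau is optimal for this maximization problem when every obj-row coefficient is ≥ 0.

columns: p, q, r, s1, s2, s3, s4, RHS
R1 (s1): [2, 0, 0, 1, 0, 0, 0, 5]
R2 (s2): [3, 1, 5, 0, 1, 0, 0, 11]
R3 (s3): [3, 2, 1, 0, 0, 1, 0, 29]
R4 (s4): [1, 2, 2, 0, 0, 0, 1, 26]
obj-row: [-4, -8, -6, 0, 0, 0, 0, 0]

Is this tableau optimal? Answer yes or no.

The obj-row has a negative entry -8 in column q, so it is not optimal.

no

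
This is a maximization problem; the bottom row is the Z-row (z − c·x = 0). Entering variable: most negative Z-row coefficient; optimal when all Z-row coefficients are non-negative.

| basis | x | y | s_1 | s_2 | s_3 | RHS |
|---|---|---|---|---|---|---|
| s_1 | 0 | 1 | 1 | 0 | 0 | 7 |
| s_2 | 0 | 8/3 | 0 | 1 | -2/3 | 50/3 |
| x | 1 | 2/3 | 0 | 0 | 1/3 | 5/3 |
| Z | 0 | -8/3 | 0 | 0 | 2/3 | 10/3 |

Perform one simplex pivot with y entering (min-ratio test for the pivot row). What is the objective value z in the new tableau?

10

Ratio test on column y — row 1: 7/1 = 7; row 2: (50/3)/(8/3) = 25/4; row 3: (5/3)/(2/3) = 5/2. Minimum is 5/2 at row 3 (x leaves); pivot element 2/3.
Pivot on row 3; the Z-row RHS becomes 10/3 − (-8/3)·(5/2) = 10.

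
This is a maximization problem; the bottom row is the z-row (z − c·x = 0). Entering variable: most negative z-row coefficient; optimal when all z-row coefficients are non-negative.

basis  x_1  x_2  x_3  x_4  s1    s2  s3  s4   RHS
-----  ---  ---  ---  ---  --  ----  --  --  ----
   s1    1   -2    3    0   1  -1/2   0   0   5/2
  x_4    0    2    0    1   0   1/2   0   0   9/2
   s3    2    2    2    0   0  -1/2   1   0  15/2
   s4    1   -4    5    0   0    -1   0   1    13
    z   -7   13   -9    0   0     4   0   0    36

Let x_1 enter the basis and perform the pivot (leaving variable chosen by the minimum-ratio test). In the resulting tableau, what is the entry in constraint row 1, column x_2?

-2

Ratio test on column x_1 — row 1: (5/2)/1 = 5/2; row 2: entry 0 ≤ 0; row 3: (15/2)/2 = 15/4; row 4: 13/1 = 13. Minimum is 5/2 at row 1 (s1 leaves); pivot element 1.
Divide row 1 by 1; eliminate column x_1 from the other rows.
In the new row 1, the x_2 entry is the old entry divided by the pivot: (-2)/1 = -2.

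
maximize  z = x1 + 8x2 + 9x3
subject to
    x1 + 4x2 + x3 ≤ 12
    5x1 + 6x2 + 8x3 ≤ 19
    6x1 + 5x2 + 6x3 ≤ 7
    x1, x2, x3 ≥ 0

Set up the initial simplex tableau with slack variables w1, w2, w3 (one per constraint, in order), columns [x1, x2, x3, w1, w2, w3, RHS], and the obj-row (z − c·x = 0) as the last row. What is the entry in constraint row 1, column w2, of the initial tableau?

0

Slack w2 belongs to constraint 2; its column is the unit vector e_2, so the entry in row 1 is 0.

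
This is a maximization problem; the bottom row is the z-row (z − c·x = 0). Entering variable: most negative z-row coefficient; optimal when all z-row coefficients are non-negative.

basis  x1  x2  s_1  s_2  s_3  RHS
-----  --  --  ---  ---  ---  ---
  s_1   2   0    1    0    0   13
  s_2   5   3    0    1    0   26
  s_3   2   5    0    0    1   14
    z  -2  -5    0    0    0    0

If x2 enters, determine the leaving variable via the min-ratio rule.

Column x2 entries and ratios — s_1: 0 ≤ 0, skip; s_2: 26/3 = 26/3; s_3: 14/5 = 14/5.
Smallest ratio is 14/5 in the row of s_3, so s_3 leaves.

s_3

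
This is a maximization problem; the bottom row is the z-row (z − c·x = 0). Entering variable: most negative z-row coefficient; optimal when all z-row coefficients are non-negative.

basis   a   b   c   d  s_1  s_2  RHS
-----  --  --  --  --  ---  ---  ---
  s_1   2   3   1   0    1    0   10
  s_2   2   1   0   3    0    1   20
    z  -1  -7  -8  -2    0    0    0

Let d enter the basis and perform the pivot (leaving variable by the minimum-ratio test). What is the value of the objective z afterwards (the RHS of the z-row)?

Ratio test on column d — row 1: entry 0 ≤ 0; row 2: 20/3 = 20/3. Minimum is 20/3 at row 2 (s_2 leaves); pivot element 3.
Pivot on row 2; the z-row RHS becomes 0 − (-2)·(20/3) = 40/3.

40/3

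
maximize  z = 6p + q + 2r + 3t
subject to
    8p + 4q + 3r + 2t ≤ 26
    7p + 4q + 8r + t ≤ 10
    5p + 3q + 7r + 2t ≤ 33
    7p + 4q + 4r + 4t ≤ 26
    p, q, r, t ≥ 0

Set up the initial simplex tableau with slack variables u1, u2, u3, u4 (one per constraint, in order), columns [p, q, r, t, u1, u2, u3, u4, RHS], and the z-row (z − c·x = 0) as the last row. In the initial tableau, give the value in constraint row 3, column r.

7

Constraint 3 has coefficient 7 on r.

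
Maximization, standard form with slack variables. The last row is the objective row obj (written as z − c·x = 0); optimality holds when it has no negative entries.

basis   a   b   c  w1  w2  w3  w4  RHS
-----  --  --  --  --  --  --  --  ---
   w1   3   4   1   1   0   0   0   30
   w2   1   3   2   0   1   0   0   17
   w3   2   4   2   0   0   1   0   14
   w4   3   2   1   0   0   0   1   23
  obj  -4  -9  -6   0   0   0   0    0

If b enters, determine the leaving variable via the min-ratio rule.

w3

Column b entries and ratios — w1: 30/4 = 15/2; w2: 17/3 = 17/3; w3: 14/4 = 7/2; w4: 23/2 = 23/2.
Smallest ratio is 7/2 in the row of w3, so w3 leaves.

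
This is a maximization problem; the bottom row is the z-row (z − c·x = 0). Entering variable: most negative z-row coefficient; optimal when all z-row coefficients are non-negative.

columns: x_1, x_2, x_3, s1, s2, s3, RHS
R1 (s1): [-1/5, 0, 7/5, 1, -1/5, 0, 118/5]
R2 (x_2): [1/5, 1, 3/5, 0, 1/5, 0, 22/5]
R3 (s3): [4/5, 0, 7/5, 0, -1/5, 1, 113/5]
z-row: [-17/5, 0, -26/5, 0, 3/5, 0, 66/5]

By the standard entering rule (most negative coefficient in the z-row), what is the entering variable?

x_3

Negative z-row entries: x_1: -17/5, x_3: -26/5.
The most negative is -26/5 in column x_3, so x_3 enters.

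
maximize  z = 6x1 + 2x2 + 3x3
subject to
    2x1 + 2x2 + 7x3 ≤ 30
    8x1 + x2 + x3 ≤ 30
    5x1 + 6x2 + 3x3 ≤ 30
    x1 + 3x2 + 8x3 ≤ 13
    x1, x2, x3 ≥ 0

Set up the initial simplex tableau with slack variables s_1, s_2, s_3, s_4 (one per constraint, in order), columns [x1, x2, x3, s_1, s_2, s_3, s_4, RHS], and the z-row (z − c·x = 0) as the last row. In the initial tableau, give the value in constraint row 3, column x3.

3

Constraint 3 has coefficient 3 on x3.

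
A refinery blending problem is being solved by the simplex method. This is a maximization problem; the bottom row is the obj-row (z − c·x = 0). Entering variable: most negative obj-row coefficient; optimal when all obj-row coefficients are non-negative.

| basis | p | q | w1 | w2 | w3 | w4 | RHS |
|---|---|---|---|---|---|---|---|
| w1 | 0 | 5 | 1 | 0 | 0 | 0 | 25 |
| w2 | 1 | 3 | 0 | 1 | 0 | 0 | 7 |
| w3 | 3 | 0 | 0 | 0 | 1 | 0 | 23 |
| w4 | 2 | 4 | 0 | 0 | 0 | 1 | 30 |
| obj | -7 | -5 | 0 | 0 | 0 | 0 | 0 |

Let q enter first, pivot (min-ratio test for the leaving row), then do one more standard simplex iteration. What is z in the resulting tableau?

49

Ratio test on column q — row 1: 25/5 = 5; row 2: 7/3 = 7/3; row 3: entry 0 ≤ 0; row 4: 30/4 = 15/2. Minimum is 7/3 at row 2 (w2 leaves); pivot element 3.
Pivot on row 2; the obj-row RHS becomes 0 − (-5)·(7/3) = 35/3.
Next entering variable (most negative obj-row entry -16/3): p.
Ratio test on column p — row 1: entry -5/3 ≤ 0; row 2: (7/3)/(1/3) = 7; row 3: 23/3 = 23/3; row 4: (62/3)/(2/3) = 31. Minimum is 7 at row 2 (q leaves); pivot element 1/3.
After the second pivot the obj-row RHS is 35/3 − (-16/3)·7 = 49.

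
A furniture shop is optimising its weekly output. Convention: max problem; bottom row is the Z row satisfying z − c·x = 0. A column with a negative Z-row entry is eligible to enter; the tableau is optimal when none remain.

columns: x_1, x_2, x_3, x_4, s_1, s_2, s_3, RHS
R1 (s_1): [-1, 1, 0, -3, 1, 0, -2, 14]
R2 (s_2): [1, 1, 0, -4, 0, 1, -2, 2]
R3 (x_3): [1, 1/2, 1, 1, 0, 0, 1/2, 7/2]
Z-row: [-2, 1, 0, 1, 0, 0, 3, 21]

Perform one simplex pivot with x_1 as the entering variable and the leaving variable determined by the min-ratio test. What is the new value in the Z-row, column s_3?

-1

Ratio test on column x_1 — row 1: entry -1 ≤ 0; row 2: 2/1 = 2; row 3: (7/2)/1 = 7/2. Minimum is 2 at row 2 (s_2 leaves); pivot element 1.
Divide row 2 by 1; eliminate column x_1 from the other rows.
Z-row update in column s_3: 3 − (-2)·(-2) = -1.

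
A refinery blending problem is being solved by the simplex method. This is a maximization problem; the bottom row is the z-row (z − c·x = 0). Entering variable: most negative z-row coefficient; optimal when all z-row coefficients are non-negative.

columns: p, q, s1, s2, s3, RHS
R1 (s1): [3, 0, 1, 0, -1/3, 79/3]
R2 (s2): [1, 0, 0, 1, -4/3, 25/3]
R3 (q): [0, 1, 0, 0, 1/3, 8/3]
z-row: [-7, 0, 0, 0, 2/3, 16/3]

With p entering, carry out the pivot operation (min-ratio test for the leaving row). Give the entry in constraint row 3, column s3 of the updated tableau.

1/3

Ratio test on column p — row 1: (79/3)/3 = 79/9; row 2: (25/3)/1 = 25/3; row 3: entry 0 ≤ 0. Minimum is 25/3 at row 2 (s2 leaves); pivot element 1.
Divide row 2 by 1; eliminate column p from the other rows.
Row 3 update in column s3: 1/3 − 0·(-4/3) = 1/3.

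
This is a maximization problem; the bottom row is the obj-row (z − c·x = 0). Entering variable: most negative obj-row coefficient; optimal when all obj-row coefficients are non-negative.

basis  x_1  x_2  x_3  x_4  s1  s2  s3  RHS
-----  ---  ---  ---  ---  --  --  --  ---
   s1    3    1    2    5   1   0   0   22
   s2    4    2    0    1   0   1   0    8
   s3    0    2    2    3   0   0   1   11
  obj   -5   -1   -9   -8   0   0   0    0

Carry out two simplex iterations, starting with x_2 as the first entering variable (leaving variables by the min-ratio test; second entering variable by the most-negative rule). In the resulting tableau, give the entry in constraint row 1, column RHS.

15

Ratio test on column x_2 — row 1: 22/1 = 22; row 2: 8/2 = 4; row 3: 11/2 = 11/2. Minimum is 4 at row 2 (s2 leaves); pivot element 2.
Divide row 2 by 2; eliminate column x_2 from the other rows.
Second iteration: most negative obj-row entry is -9 in column x_3, so x_3 enters.
Ratio test on column x_3 — row 1: 18/2 = 9; row 2: entry 0 ≤ 0; row 3: 3/2 = 3/2. Minimum is 3/2 at row 3 (s3 leaves); pivot element 2.
Divide row 3 by 2; eliminate column x_3 from the other rows.
After both pivots, the entry at constraint row 1, column RHS is 15.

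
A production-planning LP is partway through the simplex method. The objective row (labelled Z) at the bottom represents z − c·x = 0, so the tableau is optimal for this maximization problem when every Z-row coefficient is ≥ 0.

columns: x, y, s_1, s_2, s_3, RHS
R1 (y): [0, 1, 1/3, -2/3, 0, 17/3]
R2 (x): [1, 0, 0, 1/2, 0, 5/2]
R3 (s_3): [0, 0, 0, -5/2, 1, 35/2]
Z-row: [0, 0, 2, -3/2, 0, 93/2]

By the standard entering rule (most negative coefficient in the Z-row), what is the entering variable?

s_2

Negative Z-row entries: s_2: -3/2.
The most negative is -3/2 in column s_2, so s_2 enters.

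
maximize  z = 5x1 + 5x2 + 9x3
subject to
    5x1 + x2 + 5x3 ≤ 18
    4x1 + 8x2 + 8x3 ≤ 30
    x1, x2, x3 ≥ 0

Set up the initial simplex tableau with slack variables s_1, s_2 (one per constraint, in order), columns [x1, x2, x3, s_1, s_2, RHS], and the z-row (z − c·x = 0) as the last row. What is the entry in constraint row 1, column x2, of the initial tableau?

1

Constraint 1 has coefficient 1 on x2.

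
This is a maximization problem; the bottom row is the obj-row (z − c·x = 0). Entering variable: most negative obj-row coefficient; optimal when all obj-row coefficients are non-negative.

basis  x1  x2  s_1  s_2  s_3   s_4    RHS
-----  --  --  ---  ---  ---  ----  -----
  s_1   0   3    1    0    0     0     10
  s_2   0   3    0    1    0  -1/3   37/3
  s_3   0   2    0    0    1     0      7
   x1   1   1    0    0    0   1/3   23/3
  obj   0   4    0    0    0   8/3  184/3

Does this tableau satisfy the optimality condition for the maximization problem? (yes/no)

Every obj-row coefficient is ≥ 0, so the tableau is optimal.

yes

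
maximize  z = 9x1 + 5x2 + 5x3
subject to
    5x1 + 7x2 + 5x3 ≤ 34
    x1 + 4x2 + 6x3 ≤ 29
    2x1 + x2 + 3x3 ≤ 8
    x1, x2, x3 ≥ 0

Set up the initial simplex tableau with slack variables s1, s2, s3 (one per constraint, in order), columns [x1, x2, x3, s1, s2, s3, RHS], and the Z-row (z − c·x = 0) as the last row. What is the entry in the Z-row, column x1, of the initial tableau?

-9

The Z-row carries the negated objective coefficients: the x1 entry is -9.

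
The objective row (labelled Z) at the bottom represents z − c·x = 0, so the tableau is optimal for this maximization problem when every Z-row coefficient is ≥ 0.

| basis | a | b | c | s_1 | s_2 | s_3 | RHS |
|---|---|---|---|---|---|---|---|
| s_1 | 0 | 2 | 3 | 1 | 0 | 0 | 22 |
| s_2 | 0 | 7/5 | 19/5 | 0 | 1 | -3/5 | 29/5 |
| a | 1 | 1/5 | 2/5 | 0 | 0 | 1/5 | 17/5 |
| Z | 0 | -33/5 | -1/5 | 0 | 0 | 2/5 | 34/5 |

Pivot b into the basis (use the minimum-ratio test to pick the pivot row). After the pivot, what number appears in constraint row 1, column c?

-17/7

Ratio test on column b — row 1: 22/2 = 11; row 2: (29/5)/(7/5) = 29/7; row 3: (17/5)/(1/5) = 17. Minimum is 29/7 at row 2 (s_2 leaves); pivot element 7/5.
Divide row 2 by 7/5; eliminate column b from the other rows.
Row 1 update in column c: 3 − 2·(19/7) = -17/7.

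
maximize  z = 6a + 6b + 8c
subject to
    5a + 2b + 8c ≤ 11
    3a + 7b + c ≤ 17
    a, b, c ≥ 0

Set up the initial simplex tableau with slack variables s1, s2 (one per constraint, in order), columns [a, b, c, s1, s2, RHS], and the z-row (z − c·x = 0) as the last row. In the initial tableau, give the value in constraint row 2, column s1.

0

Slack s1 belongs to constraint 1; its column is the unit vector e_1, so the entry in row 2 is 0.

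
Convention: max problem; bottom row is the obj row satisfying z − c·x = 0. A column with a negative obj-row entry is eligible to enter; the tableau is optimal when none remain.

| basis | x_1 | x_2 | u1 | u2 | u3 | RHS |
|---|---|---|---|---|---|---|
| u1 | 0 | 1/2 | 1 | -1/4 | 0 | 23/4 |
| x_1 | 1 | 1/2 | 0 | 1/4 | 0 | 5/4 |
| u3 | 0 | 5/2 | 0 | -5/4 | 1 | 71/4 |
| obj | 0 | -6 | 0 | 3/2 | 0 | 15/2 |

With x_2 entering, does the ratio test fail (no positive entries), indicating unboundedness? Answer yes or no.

Column x_2 has positive entries in row(s) 1, 2, 3, so the ratio test bounds it — not unbounded.

no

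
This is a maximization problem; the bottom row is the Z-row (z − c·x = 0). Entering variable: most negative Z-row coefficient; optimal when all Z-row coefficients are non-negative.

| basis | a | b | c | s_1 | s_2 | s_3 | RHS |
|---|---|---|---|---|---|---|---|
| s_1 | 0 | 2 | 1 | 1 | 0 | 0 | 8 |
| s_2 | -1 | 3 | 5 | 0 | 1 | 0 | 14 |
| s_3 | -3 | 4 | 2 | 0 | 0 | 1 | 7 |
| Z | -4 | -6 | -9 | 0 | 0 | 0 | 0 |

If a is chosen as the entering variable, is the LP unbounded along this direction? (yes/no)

yes

Every constraint-row entry in column a is ≤ 0, so increasing a is unbounded.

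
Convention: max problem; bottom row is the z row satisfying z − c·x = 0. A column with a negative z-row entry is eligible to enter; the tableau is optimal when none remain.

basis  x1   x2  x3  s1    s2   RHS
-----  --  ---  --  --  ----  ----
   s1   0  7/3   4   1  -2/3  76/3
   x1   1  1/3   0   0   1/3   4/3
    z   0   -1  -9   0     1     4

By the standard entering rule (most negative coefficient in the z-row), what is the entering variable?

x3

Negative z-row entries: x2: -1, x3: -9.
The most negative is -9 in column x3, so x3 enters.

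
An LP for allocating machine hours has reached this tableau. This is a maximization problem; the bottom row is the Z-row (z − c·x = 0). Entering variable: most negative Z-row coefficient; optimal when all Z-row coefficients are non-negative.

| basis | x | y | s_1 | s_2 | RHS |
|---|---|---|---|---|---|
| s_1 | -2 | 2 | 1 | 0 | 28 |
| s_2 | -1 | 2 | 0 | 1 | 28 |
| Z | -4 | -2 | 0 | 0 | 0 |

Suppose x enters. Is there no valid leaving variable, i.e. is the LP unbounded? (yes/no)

yes

Every constraint-row entry in column x is ≤ 0, so increasing x is unbounded.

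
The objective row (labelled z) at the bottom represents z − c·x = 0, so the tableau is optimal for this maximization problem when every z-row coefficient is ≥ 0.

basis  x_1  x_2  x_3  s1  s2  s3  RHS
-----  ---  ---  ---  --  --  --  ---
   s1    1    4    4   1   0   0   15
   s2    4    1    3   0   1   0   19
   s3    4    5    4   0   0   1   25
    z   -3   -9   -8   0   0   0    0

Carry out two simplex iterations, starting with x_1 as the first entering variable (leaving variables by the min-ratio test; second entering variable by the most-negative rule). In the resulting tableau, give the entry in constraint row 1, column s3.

Ratio test on column x_1 — row 1: 15/1 = 15; row 2: 19/4 = 19/4; row 3: 25/4 = 25/4. Minimum is 19/4 at row 2 (s2 leaves); pivot element 4.
Divide row 2 by 4; eliminate column x_1 from the other rows.
Second iteration: most negative z-row entry is -33/4 in column x_2, so x_2 enters.
Ratio test on column x_2 — row 1: (41/4)/(15/4) = 41/15; row 2: (19/4)/(1/4) = 19; row 3: 6/4 = 3/2. Minimum is 3/2 at row 3 (s3 leaves); pivot element 4.
Divide row 3 by 4; eliminate column x_2 from the other rows.
After both pivots, the entry at constraint row 1, column s3 is -15/16.

-15/16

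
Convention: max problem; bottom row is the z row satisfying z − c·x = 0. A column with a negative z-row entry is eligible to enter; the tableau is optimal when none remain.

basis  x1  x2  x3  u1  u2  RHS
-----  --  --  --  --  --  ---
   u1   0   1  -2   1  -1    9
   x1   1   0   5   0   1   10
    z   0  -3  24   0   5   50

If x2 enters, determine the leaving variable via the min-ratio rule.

u1

Column x2 entries and ratios — u1: 9/1 = 9; x1: 0 ≤ 0, skip.
Smallest ratio is 9 in the row of u1, so u1 leaves.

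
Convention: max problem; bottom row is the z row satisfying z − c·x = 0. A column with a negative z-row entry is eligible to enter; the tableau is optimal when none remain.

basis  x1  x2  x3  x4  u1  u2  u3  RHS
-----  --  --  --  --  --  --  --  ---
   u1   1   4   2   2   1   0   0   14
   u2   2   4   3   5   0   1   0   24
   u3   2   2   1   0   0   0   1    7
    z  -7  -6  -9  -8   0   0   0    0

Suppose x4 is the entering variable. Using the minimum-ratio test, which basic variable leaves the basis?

Column x4 entries and ratios — u1: 14/2 = 7; u2: 24/5 = 24/5; u3: 0 ≤ 0, skip.
Smallest ratio is 24/5 in the row of u2, so u2 leaves.

u2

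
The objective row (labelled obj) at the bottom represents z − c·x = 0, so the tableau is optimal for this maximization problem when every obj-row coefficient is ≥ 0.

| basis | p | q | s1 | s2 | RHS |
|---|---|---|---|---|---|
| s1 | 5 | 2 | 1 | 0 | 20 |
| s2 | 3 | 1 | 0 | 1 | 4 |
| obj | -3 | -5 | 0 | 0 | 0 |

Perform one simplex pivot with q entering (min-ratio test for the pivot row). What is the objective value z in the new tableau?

20

Ratio test on column q — row 1: 20/2 = 10; row 2: 4/1 = 4. Minimum is 4 at row 2 (s2 leaves); pivot element 1.
Pivot on row 2; the obj-row RHS becomes 0 − (-5)·4 = 20.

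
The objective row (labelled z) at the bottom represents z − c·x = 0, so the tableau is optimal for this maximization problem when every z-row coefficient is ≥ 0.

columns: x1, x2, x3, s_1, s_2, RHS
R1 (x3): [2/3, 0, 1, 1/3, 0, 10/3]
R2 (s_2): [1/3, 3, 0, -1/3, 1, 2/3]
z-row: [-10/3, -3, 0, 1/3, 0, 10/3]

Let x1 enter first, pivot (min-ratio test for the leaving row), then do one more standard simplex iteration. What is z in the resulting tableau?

Ratio test on column x1 — row 1: (10/3)/(2/3) = 5; row 2: (2/3)/(1/3) = 2. Minimum is 2 at row 2 (s_2 leaves); pivot element 1/3.
Pivot on row 2; the z-row RHS becomes 10/3 − (-10/3)·2 = 10.
Next entering variable (most negative z-row entry -3): s_1.
Ratio test on column s_1 — row 1: 2/1 = 2; row 2: entry -1 ≤ 0. Minimum is 2 at row 1 (x3 leaves); pivot element 1.
After the second pivot the z-row RHS is 10 − (-3)·2 = 16.

16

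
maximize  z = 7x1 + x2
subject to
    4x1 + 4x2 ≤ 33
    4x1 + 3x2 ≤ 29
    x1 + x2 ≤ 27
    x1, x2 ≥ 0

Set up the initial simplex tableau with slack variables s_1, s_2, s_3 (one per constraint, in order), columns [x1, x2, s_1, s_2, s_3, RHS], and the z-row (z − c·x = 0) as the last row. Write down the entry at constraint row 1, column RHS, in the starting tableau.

The RHS of constraint 1 is b_1 = 33.

33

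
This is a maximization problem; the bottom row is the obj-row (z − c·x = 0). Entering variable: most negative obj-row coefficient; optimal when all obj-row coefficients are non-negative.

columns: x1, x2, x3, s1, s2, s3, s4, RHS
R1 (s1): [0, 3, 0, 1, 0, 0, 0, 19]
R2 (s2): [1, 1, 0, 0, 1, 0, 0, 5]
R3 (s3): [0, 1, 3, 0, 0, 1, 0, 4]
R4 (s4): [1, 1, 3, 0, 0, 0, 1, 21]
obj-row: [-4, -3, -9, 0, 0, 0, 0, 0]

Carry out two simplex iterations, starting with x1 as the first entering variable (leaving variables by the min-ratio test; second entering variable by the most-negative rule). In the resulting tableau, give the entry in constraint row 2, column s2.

Ratio test on column x1 — row 1: entry 0 ≤ 0; row 2: 5/1 = 5; row 3: entry 0 ≤ 0; row 4: 21/1 = 21. Minimum is 5 at row 2 (s2 leaves); pivot element 1.
Divide row 2 by 1; eliminate column x1 from the other rows.
Second iteration: most negative obj-row entry is -9 in column x3, so x3 enters.
Ratio test on column x3 — row 1: entry 0 ≤ 0; row 2: entry 0 ≤ 0; row 3: 4/3 = 4/3; row 4: 16/3 = 16/3. Minimum is 4/3 at row 3 (s3 leaves); pivot element 3.
Divide row 3 by 3; eliminate column x3 from the other rows.
After both pivots, the entry at constraint row 2, column s2 is 1.

1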